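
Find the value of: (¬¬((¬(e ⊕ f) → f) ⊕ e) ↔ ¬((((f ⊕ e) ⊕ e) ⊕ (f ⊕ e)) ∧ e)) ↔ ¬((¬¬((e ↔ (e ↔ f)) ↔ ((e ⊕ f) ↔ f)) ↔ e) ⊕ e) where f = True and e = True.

False

e ⊕ f = True ⊕ True = False
¬(e ⊕ f) = ¬False = True
¬(e ⊕ f) → f = True → True = True
(¬(e ⊕ f) → f) ⊕ e = True ⊕ True = False
¬((¬(e ⊕ f) → f) ⊕ e) = ¬False = True
¬¬((¬(e ⊕ f) → f) ⊕ e) = ¬True = False
f ⊕ e = True ⊕ True = False
(f ⊕ e) ⊕ e = False ⊕ True = True
f ⊕ e = True ⊕ True = False
((f ⊕ e) ⊕ e) ⊕ (f ⊕ e) = True ⊕ False = True
(((f ⊕ e) ⊕ e) ⊕ (f ⊕ e)) ∧ e = True ∧ True = True
¬((((f ⊕ e) ⊕ e) ⊕ (f ⊕ e)) ∧ e) = ¬True = False
¬¬((¬(e ⊕ f) → f) ⊕ e) ↔ ¬((((f ⊕ e) ⊕ e) ⊕ (f ⊕ e)) ∧ e) = False ↔ False = True
e ↔ f = True ↔ True = True
e ↔ (e ↔ f) = True ↔ True = True
e ⊕ f = True ⊕ True = False
(e ⊕ f) ↔ f = False ↔ True = False
(e ↔ (e ↔ f)) ↔ ((e ⊕ f) ↔ f) = True ↔ False = False
¬((e ↔ (e ↔ f)) ↔ ((e ⊕ f) ↔ f)) = ¬False = True
¬¬((e ↔ (e ↔ f)) ↔ ((e ⊕ f) ↔ f)) = ¬True = False
¬¬((e ↔ (e ↔ f)) ↔ ((e ⊕ f) ↔ f)) ↔ e = False ↔ True = False
(¬¬((e ↔ (e ↔ f)) ↔ ((e ⊕ f) ↔ f)) ↔ e) ⊕ e = False ⊕ True = True
¬((¬¬((e ↔ (e ↔ f)) ↔ ((e ⊕ f) ↔ f)) ↔ e) ⊕ e) = ¬True = False
(¬¬((¬(e ⊕ f) → f) ⊕ e) ↔ ¬((((f ⊕ e) ⊕ e) ⊕ (f ⊕ e)) ∧ e)) ↔ ¬((¬¬((e ↔ (e ↔ f)) ↔ ((e ⊕ f) ↔ f)) ↔ e) ⊕ e) = True ↔ False = False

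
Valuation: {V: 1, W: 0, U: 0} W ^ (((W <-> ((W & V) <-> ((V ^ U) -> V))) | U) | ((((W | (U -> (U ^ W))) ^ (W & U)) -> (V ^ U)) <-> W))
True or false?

W & V = 0 & 1 = 0
V ^ U = 1 ^ 0 = 1
(V ^ U) -> V = 1 -> 1 = 1
(W & V) <-> ((V ^ U) -> V) = 0 <-> 1 = 0
W <-> ((W & V) <-> ((V ^ U) -> V)) = 0 <-> 0 = 1
(W <-> ((W & V) <-> ((V ^ U) -> V))) | U = 1 | 0 = 1
U ^ W = 0 ^ 0 = 0
U -> (U ^ W) = 0 -> 0 = 1
W | (U -> (U ^ W)) = 0 | 1 = 1
W & U = 0 & 0 = 0
(W | (U -> (U ^ W))) ^ (W & U) = 1 ^ 0 = 1
V ^ U = 1 ^ 0 = 1
((W | (U -> (U ^ W))) ^ (W & U)) -> (V ^ U) = 1 -> 1 = 1
(((W | (U -> (U ^ W))) ^ (W & U)) -> (V ^ U)) <-> W = 1 <-> 0 = 0
((W <-> ((W & V) <-> ((V ^ U) -> V))) | U) | ((((W | (U -> (U ^ W))) ^ (W & U)) -> (V ^ U)) <-> W) = 1 | 0 = 1
W ^ (((W <-> ((W & V) <-> ((V ^ U) -> V))) | U) | ((((W | (U -> (U ^ W))) ^ (W & U)) -> (V ^ U)) <-> W)) = 0 ^ 1 = 1

1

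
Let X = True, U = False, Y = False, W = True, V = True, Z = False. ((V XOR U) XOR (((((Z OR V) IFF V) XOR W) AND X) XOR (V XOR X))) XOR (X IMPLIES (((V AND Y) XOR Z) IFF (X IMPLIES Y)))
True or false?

False

Substituting X=True, U=False, Y=False, W=True, V=True, Z=False:
V XOR U = True XOR False = True
Z OR V = False OR True = True
(Z OR V) IFF V = True IFF True = True
((Z OR V) IFF V) XOR W = True XOR True = False
(((Z OR V) IFF V) XOR W) AND X = False AND True = False
V XOR X = True XOR True = False
((((Z OR V) IFF V) XOR W) AND X) XOR (V XOR X) = False XOR False = False
(V XOR U) XOR (((((Z OR V) IFF V) XOR W) AND X) XOR (V XOR X)) = True XOR False = True
V AND Y = True AND False = False
(V AND Y) XOR Z = False XOR False = False
X IMPLIES Y = True IMPLIES False = False
((V AND Y) XOR Z) IFF (X IMPLIES Y) = False IFF False = True
X IMPLIES (((V AND Y) XOR Z) IFF (X IMPLIES Y)) = True IMPLIES True = True
((V XOR U) XOR (((((Z OR V) IFF V) XOR W) AND X) XOR (V XOR X))) XOR (X IMPLIES (((V AND Y) XOR Z) IFF (X IMPLIES Y))) = True XOR True = False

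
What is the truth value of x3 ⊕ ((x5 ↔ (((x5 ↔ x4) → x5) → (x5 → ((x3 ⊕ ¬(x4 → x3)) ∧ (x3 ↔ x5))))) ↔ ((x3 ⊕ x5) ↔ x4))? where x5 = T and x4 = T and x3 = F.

x5 ↔ x4 = T ↔ T = T
(x5 ↔ x4) → x5 = T → T = T
x4 → x3 = T → F = F
¬(x4 → x3) = ¬F = T
x3 ⊕ ¬(x4 → x3) = F ⊕ T = T
x3 ↔ x5 = F ↔ T = F
(x3 ⊕ ¬(x4 → x3)) ∧ (x3 ↔ x5) = T ∧ F = F
x5 → ((x3 ⊕ ¬(x4 → x3)) ∧ (x3 ↔ x5)) = T → F = F
((x5 ↔ x4) → x5) → (x5 → ((x3 ⊕ ¬(x4 → x3)) ∧ (x3 ↔ x5))) = T → F = F
x5 ↔ (((x5 ↔ x4) → x5) → (x5 → ((x3 ⊕ ¬(x4 → x3)) ∧ (x3 ↔ x5)))) = T ↔ F = F
x3 ⊕ x5 = F ⊕ T = T
(x3 ⊕ x5) ↔ x4 = T ↔ T = T
(x5 ↔ (((x5 ↔ x4) → x5) → (x5 → ((x3 ⊕ ¬(x4 → x3)) ∧ (x3 ↔ x5))))) ↔ ((x3 ⊕ x5) ↔ x4) = F ↔ T = F
x3 ⊕ ((x5 ↔ (((x5 ↔ x4) → x5) → (x5 → ((x3 ⊕ ¬(x4 → x3)) ∧ (x3 ↔ x5))))) ↔ ((x3 ⊕ x5) ↔ x4)) = F ⊕ F = F

F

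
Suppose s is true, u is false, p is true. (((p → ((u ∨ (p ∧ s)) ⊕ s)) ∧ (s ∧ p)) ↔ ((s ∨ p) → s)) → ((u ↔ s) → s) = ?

T

p ∧ s = T ∧ T = T
u ∨ (p ∧ s) = F ∨ T = T
(u ∨ (p ∧ s)) ⊕ s = T ⊕ T = F
p → ((u ∨ (p ∧ s)) ⊕ s) = T → F = F
s ∧ p = T ∧ T = T
(p → ((u ∨ (p ∧ s)) ⊕ s)) ∧ (s ∧ p) = F ∧ T = F
s ∨ p = T ∨ T = T
(s ∨ p) → s = T → T = T
((p → ((u ∨ (p ∧ s)) ⊕ s)) ∧ (s ∧ p)) ↔ ((s ∨ p) → s) = F ↔ T = F
u ↔ s = F ↔ T = F
(u ↔ s) → s = F → T = T
(((p → ((u ∨ (p ∧ s)) ⊕ s)) ∧ (s ∧ p)) ↔ ((s ∨ p) → s)) → ((u ↔ s) → s) = F → T = T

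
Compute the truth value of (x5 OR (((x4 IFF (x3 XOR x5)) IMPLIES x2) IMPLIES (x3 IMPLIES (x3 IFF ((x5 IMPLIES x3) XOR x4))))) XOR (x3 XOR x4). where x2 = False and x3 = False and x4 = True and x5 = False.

False

Substituting x2=False, x3=False, x4=True, x5=False:
x3 XOR x5 = False XOR False = False
x4 IFF (x3 XOR x5) = True IFF False = False
(x4 IFF (x3 XOR x5)) IMPLIES x2 = False IMPLIES False = True
x5 IMPLIES x3 = False IMPLIES False = True
(x5 IMPLIES x3) XOR x4 = True XOR True = False
x3 IFF ((x5 IMPLIES x3) XOR x4) = False IFF False = True
x3 IMPLIES (x3 IFF ((x5 IMPLIES x3) XOR x4)) = False IMPLIES True = True
((x4 IFF (x3 XOR x5)) IMPLIES x2) IMPLIES (x3 IMPLIES (x3 IFF ((x5 IMPLIES x3) XOR x4))) = True IMPLIES True = True
x5 OR (((x4 IFF (x3 XOR x5)) IMPLIES x2) IMPLIES (x3 IMPLIES (x3 IFF ((x5 IMPLIES x3) XOR x4)))) = False OR True = True
x3 XOR x4 = False XOR True = True
(x5 OR (((x4 IFF (x3 XOR x5)) IMPLIES x2) IMPLIES (x3 IMPLIES (x3 IFF ((x5 IMPLIES x3) XOR x4))))) XOR (x3 XOR x4) = True XOR True = False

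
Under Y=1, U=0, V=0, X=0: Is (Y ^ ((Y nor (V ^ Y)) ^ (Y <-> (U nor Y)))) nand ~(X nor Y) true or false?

0

V ^ Y = 0 ^ 1 = 1
Y nor (V ^ Y) = 1 nor 1 = 0
U nor Y = 0 nor 1 = 0
Y <-> (U nor Y) = 1 <-> 0 = 0
(Y nor (V ^ Y)) ^ (Y <-> (U nor Y)) = 0 ^ 0 = 0
Y ^ ((Y nor (V ^ Y)) ^ (Y <-> (U nor Y))) = 1 ^ 0 = 1
X nor Y = 0 nor 1 = 0
~(X nor Y) = ~0 = 1
(Y ^ ((Y nor (V ^ Y)) ^ (Y <-> (U nor Y)))) nand ~(X nor Y) = 1 nand 1 = 0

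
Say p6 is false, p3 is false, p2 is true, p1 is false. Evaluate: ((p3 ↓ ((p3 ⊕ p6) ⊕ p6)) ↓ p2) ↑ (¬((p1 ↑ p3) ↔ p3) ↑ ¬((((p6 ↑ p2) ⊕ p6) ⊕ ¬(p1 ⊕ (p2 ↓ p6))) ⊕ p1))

Substituting p6=F, p3=F, p2=T, p1=F:
p3 ⊕ p6 = F ⊕ F = F
(p3 ⊕ p6) ⊕ p6 = F ⊕ F = F
p3 ↓ ((p3 ⊕ p6) ⊕ p6) = F ↓ F = T
(p3 ↓ ((p3 ⊕ p6) ⊕ p6)) ↓ p2 = T ↓ T = F
p1 ↑ p3 = F ↑ F = T
(p1 ↑ p3) ↔ p3 = T ↔ F = F
¬((p1 ↑ p3) ↔ p3) = ¬F = T
p6 ↑ p2 = F ↑ T = T
(p6 ↑ p2) ⊕ p6 = T ⊕ F = T
p2 ↓ p6 = T ↓ F = F
p1 ⊕ (p2 ↓ p6) = F ⊕ F = F
¬(p1 ⊕ (p2 ↓ p6)) = ¬F = T
((p6 ↑ p2) ⊕ p6) ⊕ ¬(p1 ⊕ (p2 ↓ p6)) = T ⊕ T = F
(((p6 ↑ p2) ⊕ p6) ⊕ ¬(p1 ⊕ (p2 ↓ p6))) ⊕ p1 = F ⊕ F = F
¬((((p6 ↑ p2) ⊕ p6) ⊕ ¬(p1 ⊕ (p2 ↓ p6))) ⊕ p1) = ¬F = T
¬((p1 ↑ p3) ↔ p3) ↑ ¬((((p6 ↑ p2) ⊕ p6) ⊕ ¬(p1 ⊕ (p2 ↓ p6))) ⊕ p1) = T ↑ T = F
((p3 ↓ ((p3 ⊕ p6) ⊕ p6)) ↓ p2) ↑ (¬((p1 ↑ p3) ↔ p3) ↑ ¬((((p6 ↑ p2) ⊕ p6) ⊕ ¬(p1 ⊕ (p2 ↓ p6))) ⊕ p1)) = F ↑ F = T

T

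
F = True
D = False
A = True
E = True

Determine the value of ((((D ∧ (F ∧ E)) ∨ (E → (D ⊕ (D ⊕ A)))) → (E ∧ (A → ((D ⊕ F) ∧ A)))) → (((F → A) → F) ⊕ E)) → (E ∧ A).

Substituting F=True, D=False, A=True, E=True:
F ∧ E = True ∧ True = True
D ∧ (F ∧ E) = False ∧ True = False
D ⊕ A = False ⊕ True = True
D ⊕ (D ⊕ A) = False ⊕ True = True
E → (D ⊕ (D ⊕ A)) = True → True = True
(D ∧ (F ∧ E)) ∨ (E → (D ⊕ (D ⊕ A))) = False ∨ True = True
D ⊕ F = False ⊕ True = True
(D ⊕ F) ∧ A = True ∧ True = True
A → ((D ⊕ F) ∧ A) = True → True = True
E ∧ (A → ((D ⊕ F) ∧ A)) = True ∧ True = True
((D ∧ (F ∧ E)) ∨ (E → (D ⊕ (D ⊕ A)))) → (E ∧ (A → ((D ⊕ F) ∧ A))) = True → True = True
F → A = True → True = True
(F → A) → F = True → True = True
((F → A) → F) ⊕ E = True ⊕ True = False
(((D ∧ (F ∧ E)) ∨ (E → (D ⊕ (D ⊕ A)))) → (E ∧ (A → ((D ⊕ F) ∧ A)))) → (((F → A) → F) ⊕ E) = True → False = False
E ∧ A = True ∧ True = True
((((D ∧ (F ∧ E)) ∨ (E → (D ⊕ (D ⊕ A)))) → (E ∧ (A → ((D ⊕ F) ∧ A)))) → (((F → A) → F) ⊕ E)) → (E ∧ A) = False → True = True

True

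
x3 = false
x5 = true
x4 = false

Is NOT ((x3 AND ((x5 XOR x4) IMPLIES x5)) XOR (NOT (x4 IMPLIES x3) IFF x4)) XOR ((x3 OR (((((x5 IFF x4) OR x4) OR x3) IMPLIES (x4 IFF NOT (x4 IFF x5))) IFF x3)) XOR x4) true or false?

x5 XOR x4 = true XOR false = true
(x5 XOR x4) IMPLIES x5 = true IMPLIES true = true
x3 AND ((x5 XOR x4) IMPLIES x5) = false AND true = false
x4 IMPLIES x3 = false IMPLIES false = true
NOT (x4 IMPLIES x3) = NOT true = false
NOT (x4 IMPLIES x3) IFF x4 = false IFF false = true
(x3 AND ((x5 XOR x4) IMPLIES x5)) XOR (NOT (x4 IMPLIES x3) IFF x4) = false XOR true = true
NOT ((x3 AND ((x5 XOR x4) IMPLIES x5)) XOR (NOT (x4 IMPLIES x3) IFF x4)) = NOT true = false
x5 IFF x4 = true IFF false = false
(x5 IFF x4) OR x4 = false OR false = false
((x5 IFF x4) OR x4) OR x3 = false OR false = false
x4 IFF x5 = false IFF true = false
NOT (x4 IFF x5) = NOT false = true
x4 IFF NOT (x4 IFF x5) = false IFF true = false
(((x5 IFF x4) OR x4) OR x3) IMPLIES (x4 IFF NOT (x4 IFF x5)) = false IMPLIES false = true
((((x5 IFF x4) OR x4) OR x3) IMPLIES (x4 IFF NOT (x4 IFF x5))) IFF x3 = true IFF false = false
x3 OR (((((x5 IFF x4) OR x4) OR x3) IMPLIES (x4 IFF NOT (x4 IFF x5))) IFF x3) = false OR false = false
(x3 OR (((((x5 IFF x4) OR x4) OR x3) IMPLIES (x4 IFF NOT (x4 IFF x5))) IFF x3)) XOR x4 = false XOR false = false
NOT ((x3 AND ((x5 XOR x4) IMPLIES x5)) XOR (NOT (x4 IMPLIES x3) IFF x4)) XOR ((x3 OR (((((x5 IFF x4) OR x4) OR x3) IMPLIES (x4 IFF NOT (x4 IFF x5))) IFF x3)) XOR x4) = false XOR false = false

false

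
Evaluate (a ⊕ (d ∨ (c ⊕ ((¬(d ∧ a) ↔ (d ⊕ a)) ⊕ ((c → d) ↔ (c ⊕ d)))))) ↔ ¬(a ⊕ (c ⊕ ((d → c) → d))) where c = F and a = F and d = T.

d ∧ a = T ∧ F = F
¬(d ∧ a) = ¬F = T
d ⊕ a = T ⊕ F = T
¬(d ∧ a) ↔ (d ⊕ a) = T ↔ T = T
c → d = F → T = T
c ⊕ d = F ⊕ T = T
(c → d) ↔ (c ⊕ d) = T ↔ T = T
(¬(d ∧ a) ↔ (d ⊕ a)) ⊕ ((c → d) ↔ (c ⊕ d)) = T ⊕ T = F
c ⊕ ((¬(d ∧ a) ↔ (d ⊕ a)) ⊕ ((c → d) ↔ (c ⊕ d))) = F ⊕ F = F
d ∨ (c ⊕ ((¬(d ∧ a) ↔ (d ⊕ a)) ⊕ ((c → d) ↔ (c ⊕ d)))) = T ∨ F = T
a ⊕ (d ∨ (c ⊕ ((¬(d ∧ a) ↔ (d ⊕ a)) ⊕ ((c → d) ↔ (c ⊕ d))))) = F ⊕ T = T
d → c = T → F = F
(d → c) → d = F → T = T
c ⊕ ((d → c) → d) = F ⊕ T = T
a ⊕ (c ⊕ ((d → c) → d)) = F ⊕ T = T
¬(a ⊕ (c ⊕ ((d → c) → d))) = ¬T = F
(a ⊕ (d ∨ (c ⊕ ((¬(d ∧ a) ↔ (d ⊕ a)) ⊕ ((c → d) ↔ (c ⊕ d)))))) ↔ ¬(a ⊕ (c ⊕ ((d → c) → d))) = T ↔ F = F

F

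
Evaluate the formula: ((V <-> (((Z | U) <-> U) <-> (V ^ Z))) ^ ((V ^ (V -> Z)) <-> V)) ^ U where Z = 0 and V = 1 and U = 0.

Substituting Z=0, V=1, U=0:
Z | U = 0 | 0 = 0
(Z | U) <-> U = 0 <-> 0 = 1
V ^ Z = 1 ^ 0 = 1
((Z | U) <-> U) <-> (V ^ Z) = 1 <-> 1 = 1
V <-> (((Z | U) <-> U) <-> (V ^ Z)) = 1 <-> 1 = 1
V -> Z = 1 -> 0 = 0
V ^ (V -> Z) = 1 ^ 0 = 1
(V ^ (V -> Z)) <-> V = 1 <-> 1 = 1
(V <-> (((Z | U) <-> U) <-> (V ^ Z))) ^ ((V ^ (V -> Z)) <-> V) = 1 ^ 1 = 0
((V <-> (((Z | U) <-> U) <-> (V ^ Z))) ^ ((V ^ (V -> Z)) <-> V)) ^ U = 0 ^ 0 = 0

0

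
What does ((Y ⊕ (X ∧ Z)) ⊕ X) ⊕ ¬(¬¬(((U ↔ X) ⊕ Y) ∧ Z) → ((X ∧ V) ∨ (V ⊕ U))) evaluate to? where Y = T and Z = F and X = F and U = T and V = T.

X ∧ Z = F ∧ F = F
Y ⊕ (X ∧ Z) = T ⊕ F = T
(Y ⊕ (X ∧ Z)) ⊕ X = T ⊕ F = T
U ↔ X = T ↔ F = F
(U ↔ X) ⊕ Y = F ⊕ T = T
((U ↔ X) ⊕ Y) ∧ Z = T ∧ F = F
¬(((U ↔ X) ⊕ Y) ∧ Z) = ¬F = T
¬¬(((U ↔ X) ⊕ Y) ∧ Z) = ¬T = F
X ∧ V = F ∧ T = F
V ⊕ U = T ⊕ T = F
(X ∧ V) ∨ (V ⊕ U) = F ∨ F = F
¬¬(((U ↔ X) ⊕ Y) ∧ Z) → ((X ∧ V) ∨ (V ⊕ U)) = F → F = T
¬(¬¬(((U ↔ X) ⊕ Y) ∧ Z) → ((X ∧ V) ∨ (V ⊕ U))) = ¬T = F
((Y ⊕ (X ∧ Z)) ⊕ X) ⊕ ¬(¬¬(((U ↔ X) ⊕ Y) ∧ Z) → ((X ∧ V) ∨ (V ⊕ U))) = T ⊕ F = T

T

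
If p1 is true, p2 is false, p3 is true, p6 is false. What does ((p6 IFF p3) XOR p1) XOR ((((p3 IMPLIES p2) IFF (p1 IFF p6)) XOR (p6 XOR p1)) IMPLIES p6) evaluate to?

p6 IFF p3 = False IFF True = False
(p6 IFF p3) XOR p1 = False XOR True = True
p3 IMPLIES p2 = True IMPLIES False = False
p1 IFF p6 = True IFF False = False
(p3 IMPLIES p2) IFF (p1 IFF p6) = False IFF False = True
p6 XOR p1 = False XOR True = True
((p3 IMPLIES p2) IFF (p1 IFF p6)) XOR (p6 XOR p1) = True XOR True = False
(((p3 IMPLIES p2) IFF (p1 IFF p6)) XOR (p6 XOR p1)) IMPLIES p6 = False IMPLIES False = True
((p6 IFF p3) XOR p1) XOR ((((p3 IMPLIES p2) IFF (p1 IFF p6)) XOR (p6 XOR p1)) IMPLIES p6) = True XOR True = False

False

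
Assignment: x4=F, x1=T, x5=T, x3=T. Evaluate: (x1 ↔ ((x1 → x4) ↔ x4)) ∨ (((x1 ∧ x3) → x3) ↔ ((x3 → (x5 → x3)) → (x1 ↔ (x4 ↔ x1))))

T

x1 → x4 = T → F = F
(x1 → x4) ↔ x4 = F ↔ F = T
x1 ↔ ((x1 → x4) ↔ x4) = T ↔ T = T
x1 ∧ x3 = T ∧ T = T
(x1 ∧ x3) → x3 = T → T = T
x5 → x3 = T → T = T
x3 → (x5 → x3) = T → T = T
x4 ↔ x1 = F ↔ T = F
x1 ↔ (x4 ↔ x1) = T ↔ F = F
(x3 → (x5 → x3)) → (x1 ↔ (x4 ↔ x1)) = T → F = F
((x1 ∧ x3) → x3) ↔ ((x3 → (x5 → x3)) → (x1 ↔ (x4 ↔ x1))) = T ↔ F = F
(x1 ↔ ((x1 → x4) ↔ x4)) ∨ (((x1 ∧ x3) → x3) ↔ ((x3 → (x5 → x3)) → (x1 ↔ (x4 ↔ x1)))) = T ∨ F = T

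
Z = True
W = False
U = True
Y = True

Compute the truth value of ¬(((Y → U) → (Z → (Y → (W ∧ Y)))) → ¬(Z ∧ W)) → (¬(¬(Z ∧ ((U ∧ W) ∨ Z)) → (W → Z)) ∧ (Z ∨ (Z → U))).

True

Y → U = True → True = True
W ∧ Y = False ∧ True = False
Y → (W ∧ Y) = True → False = False
Z → (Y → (W ∧ Y)) = True → False = False
(Y → U) → (Z → (Y → (W ∧ Y))) = True → False = False
Z ∧ W = True ∧ False = False
¬(Z ∧ W) = ¬False = True
((Y → U) → (Z → (Y → (W ∧ Y)))) → ¬(Z ∧ W) = False → True = True
¬(((Y → U) → (Z → (Y → (W ∧ Y)))) → ¬(Z ∧ W)) = ¬True = False
U ∧ W = True ∧ False = False
(U ∧ W) ∨ Z = False ∨ True = True
Z ∧ ((U ∧ W) ∨ Z) = True ∧ True = True
¬(Z ∧ ((U ∧ W) ∨ Z)) = ¬True = False
W → Z = False → True = True
¬(Z ∧ ((U ∧ W) ∨ Z)) → (W → Z) = False → True = True
¬(¬(Z ∧ ((U ∧ W) ∨ Z)) → (W → Z)) = ¬True = False
Z → U = True → True = True
Z ∨ (Z → U) = True ∨ True = True
¬(¬(Z ∧ ((U ∧ W) ∨ Z)) → (W → Z)) ∧ (Z ∨ (Z → U)) = False ∧ True = False
¬(((Y → U) → (Z → (Y → (W ∧ Y)))) → ¬(Z ∧ W)) → (¬(¬(Z ∧ ((U ∧ W) ∨ Z)) → (W → Z)) ∧ (Z ∨ (Z → U))) = False → False = True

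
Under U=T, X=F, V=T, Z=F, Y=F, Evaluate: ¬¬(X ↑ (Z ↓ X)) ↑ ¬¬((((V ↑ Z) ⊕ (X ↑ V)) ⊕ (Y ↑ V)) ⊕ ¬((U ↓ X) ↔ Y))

Z ↓ X = F ↓ F = T
X ↑ (Z ↓ X) = F ↑ T = T
¬(X ↑ (Z ↓ X)) = ¬T = F
¬¬(X ↑ (Z ↓ X)) = ¬F = T
V ↑ Z = T ↑ F = T
X ↑ V = F ↑ T = T
(V ↑ Z) ⊕ (X ↑ V) = T ⊕ T = F
Y ↑ V = F ↑ T = T
((V ↑ Z) ⊕ (X ↑ V)) ⊕ (Y ↑ V) = F ⊕ T = T
U ↓ X = T ↓ F = F
(U ↓ X) ↔ Y = F ↔ F = T
¬((U ↓ X) ↔ Y) = ¬T = F
(((V ↑ Z) ⊕ (X ↑ V)) ⊕ (Y ↑ V)) ⊕ ¬((U ↓ X) ↔ Y) = T ⊕ F = T
¬((((V ↑ Z) ⊕ (X ↑ V)) ⊕ (Y ↑ V)) ⊕ ¬((U ↓ X) ↔ Y)) = ¬T = F
¬¬((((V ↑ Z) ⊕ (X ↑ V)) ⊕ (Y ↑ V)) ⊕ ¬((U ↓ X) ↔ Y)) = ¬F = T
¬¬(X ↑ (Z ↓ X)) ↑ ¬¬((((V ↑ Z) ⊕ (X ↑ V)) ⊕ (Y ↑ V)) ⊕ ¬((U ↓ X) ↔ Y)) = T ↑ T = F

F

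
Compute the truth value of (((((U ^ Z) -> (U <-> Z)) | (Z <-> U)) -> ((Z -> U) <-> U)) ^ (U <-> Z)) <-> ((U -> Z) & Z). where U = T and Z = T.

F

U ^ Z = T ^ T = F
U <-> Z = T <-> T = T
(U ^ Z) -> (U <-> Z) = F -> T = T
Z <-> U = T <-> T = T
((U ^ Z) -> (U <-> Z)) | (Z <-> U) = T | T = T
Z -> U = T -> T = T
(Z -> U) <-> U = T <-> T = T
(((U ^ Z) -> (U <-> Z)) | (Z <-> U)) -> ((Z -> U) <-> U) = T -> T = T
U <-> Z = T <-> T = T
((((U ^ Z) -> (U <-> Z)) | (Z <-> U)) -> ((Z -> U) <-> U)) ^ (U <-> Z) = T ^ T = F
U -> Z = T -> T = T
(U -> Z) & Z = T & T = T
(((((U ^ Z) -> (U <-> Z)) | (Z <-> U)) -> ((Z -> U) <-> U)) ^ (U <-> Z)) <-> ((U -> Z) & Z) = F <-> T = F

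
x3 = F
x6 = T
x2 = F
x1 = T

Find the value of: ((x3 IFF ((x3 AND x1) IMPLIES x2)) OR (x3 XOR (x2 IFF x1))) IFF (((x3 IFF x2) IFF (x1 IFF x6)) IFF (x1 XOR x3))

F

x3 AND x1 = F AND T = F
(x3 AND x1) IMPLIES x2 = F IMPLIES F = T
x3 IFF ((x3 AND x1) IMPLIES x2) = F IFF T = F
x2 IFF x1 = F IFF T = F
x3 XOR (x2 IFF x1) = F XOR F = F
(x3 IFF ((x3 AND x1) IMPLIES x2)) OR (x3 XOR (x2 IFF x1)) = F OR F = F
x3 IFF x2 = F IFF F = T
x1 IFF x6 = T IFF T = T
(x3 IFF x2) IFF (x1 IFF x6) = T IFF T = T
x1 XOR x3 = T XOR F = T
((x3 IFF x2) IFF (x1 IFF x6)) IFF (x1 XOR x3) = T IFF T = T
((x3 IFF ((x3 AND x1) IMPLIES x2)) OR (x3 XOR (x2 IFF x1))) IFF (((x3 IFF x2) IFF (x1 IFF x6)) IFF (x1 XOR x3)) = F IFF T = F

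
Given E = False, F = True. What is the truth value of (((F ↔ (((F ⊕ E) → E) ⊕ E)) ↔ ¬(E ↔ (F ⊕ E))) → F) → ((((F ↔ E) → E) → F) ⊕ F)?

F ⊕ E = True ⊕ False = True
(F ⊕ E) → E = True → False = False
((F ⊕ E) → E) ⊕ E = False ⊕ False = False
F ↔ (((F ⊕ E) → E) ⊕ E) = True ↔ False = False
F ⊕ E = True ⊕ False = True
E ↔ (F ⊕ E) = False ↔ True = False
¬(E ↔ (F ⊕ E)) = ¬False = True
(F ↔ (((F ⊕ E) → E) ⊕ E)) ↔ ¬(E ↔ (F ⊕ E)) = False ↔ True = False
((F ↔ (((F ⊕ E) → E) ⊕ E)) ↔ ¬(E ↔ (F ⊕ E))) → F = False → True = True
F ↔ E = True ↔ False = False
(F ↔ E) → E = False → False = True
((F ↔ E) → E) → F = True → True = True
(((F ↔ E) → E) → F) ⊕ F = True ⊕ True = False
(((F ↔ (((F ⊕ E) → E) ⊕ E)) ↔ ¬(E ↔ (F ⊕ E))) → F) → ((((F ↔ E) → E) → F) ⊕ F) = True → False = False

False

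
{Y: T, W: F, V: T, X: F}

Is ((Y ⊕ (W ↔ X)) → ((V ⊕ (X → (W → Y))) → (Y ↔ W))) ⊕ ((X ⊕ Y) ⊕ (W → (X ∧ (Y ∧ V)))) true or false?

Substituting Y=T, W=F, V=T, X=F:
W ↔ X = F ↔ F = T
Y ⊕ (W ↔ X) = T ⊕ T = F
W → Y = F → T = T
X → (W → Y) = F → T = T
V ⊕ (X → (W → Y)) = T ⊕ T = F
Y ↔ W = T ↔ F = F
(V ⊕ (X → (W → Y))) → (Y ↔ W) = F → F = T
(Y ⊕ (W ↔ X)) → ((V ⊕ (X → (W → Y))) → (Y ↔ W)) = F → T = T
X ⊕ Y = F ⊕ T = T
Y ∧ V = T ∧ T = T
X ∧ (Y ∧ V) = F ∧ T = F
W → (X ∧ (Y ∧ V)) = F → F = T
(X ⊕ Y) ⊕ (W → (X ∧ (Y ∧ V))) = T ⊕ T = F
((Y ⊕ (W ↔ X)) → ((V ⊕ (X → (W → Y))) → (Y ↔ W))) ⊕ ((X ⊕ Y) ⊕ (W → (X ∧ (Y ∧ V)))) = T ⊕ F = T

T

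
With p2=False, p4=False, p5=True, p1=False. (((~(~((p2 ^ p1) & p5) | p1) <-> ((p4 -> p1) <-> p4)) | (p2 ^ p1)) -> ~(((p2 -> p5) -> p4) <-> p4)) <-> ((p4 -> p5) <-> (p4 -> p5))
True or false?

False

Substituting p2=False, p4=False, p5=True, p1=False:
p2 ^ p1 = False ^ False = False
(p2 ^ p1) & p5 = False & True = False
~((p2 ^ p1) & p5) = ~False = True
~((p2 ^ p1) & p5) | p1 = True | False = True
~(~((p2 ^ p1) & p5) | p1) = ~True = False
p4 -> p1 = False -> False = True
(p4 -> p1) <-> p4 = True <-> False = False
~(~((p2 ^ p1) & p5) | p1) <-> ((p4 -> p1) <-> p4) = False <-> False = True
p2 ^ p1 = False ^ False = False
(~(~((p2 ^ p1) & p5) | p1) <-> ((p4 -> p1) <-> p4)) | (p2 ^ p1) = True | False = True
p2 -> p5 = False -> True = True
(p2 -> p5) -> p4 = True -> False = False
((p2 -> p5) -> p4) <-> p4 = False <-> False = True
~(((p2 -> p5) -> p4) <-> p4) = ~True = False
((~(~((p2 ^ p1) & p5) | p1) <-> ((p4 -> p1) <-> p4)) | (p2 ^ p1)) -> ~(((p2 -> p5) -> p4) <-> p4) = True -> False = False
p4 -> p5 = False -> True = True
p4 -> p5 = False -> True = True
(p4 -> p5) <-> (p4 -> p5) = True <-> True = True
(((~(~((p2 ^ p1) & p5) | p1) <-> ((p4 -> p1) <-> p4)) | (p2 ^ p1)) -> ~(((p2 -> p5) -> p4) <-> p4)) <-> ((p4 -> p5) <-> (p4 -> p5)) = False <-> True = False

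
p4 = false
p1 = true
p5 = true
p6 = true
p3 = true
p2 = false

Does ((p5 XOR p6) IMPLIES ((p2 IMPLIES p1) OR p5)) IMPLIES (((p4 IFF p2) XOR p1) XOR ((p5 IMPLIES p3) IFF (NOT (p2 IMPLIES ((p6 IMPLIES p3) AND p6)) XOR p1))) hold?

true

p5 XOR p6 = true XOR true = false
p2 IMPLIES p1 = false IMPLIES true = true
(p2 IMPLIES p1) OR p5 = true OR true = true
(p5 XOR p6) IMPLIES ((p2 IMPLIES p1) OR p5) = false IMPLIES true = true
p4 IFF p2 = false IFF false = true
(p4 IFF p2) XOR p1 = true XOR true = false
p5 IMPLIES p3 = true IMPLIES true = true
p6 IMPLIES p3 = true IMPLIES true = true
(p6 IMPLIES p3) AND p6 = true AND true = true
p2 IMPLIES ((p6 IMPLIES p3) AND p6) = false IMPLIES true = true
NOT (p2 IMPLIES ((p6 IMPLIES p3) AND p6)) = NOT true = false
NOT (p2 IMPLIES ((p6 IMPLIES p3) AND p6)) XOR p1 = false XOR true = true
(p5 IMPLIES p3) IFF (NOT (p2 IMPLIES ((p6 IMPLIES p3) AND p6)) XOR p1) = true IFF true = true
((p4 IFF p2) XOR p1) XOR ((p5 IMPLIES p3) IFF (NOT (p2 IMPLIES ((p6 IMPLIES p3) AND p6)) XOR p1)) = false XOR true = true
((p5 XOR p6) IMPLIES ((p2 IMPLIES p1) OR p5)) IMPLIES (((p4 IFF p2) XOR p1) XOR ((p5 IMPLIES p3) IFF (NOT (p2 IMPLIES ((p6 IMPLIES p3) AND p6)) XOR p1))) = true IMPLIES true = true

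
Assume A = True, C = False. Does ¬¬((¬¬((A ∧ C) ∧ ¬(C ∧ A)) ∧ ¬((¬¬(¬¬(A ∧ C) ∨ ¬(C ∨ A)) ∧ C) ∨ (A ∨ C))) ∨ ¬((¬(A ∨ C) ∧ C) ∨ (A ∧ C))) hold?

A ∧ C = True ∧ False = False
C ∧ A = False ∧ True = False
¬(C ∧ A) = ¬False = True
(A ∧ C) ∧ ¬(C ∧ A) = False ∧ True = False
¬((A ∧ C) ∧ ¬(C ∧ A)) = ¬False = True
¬¬((A ∧ C) ∧ ¬(C ∧ A)) = ¬True = False
A ∧ C = True ∧ False = False
¬(A ∧ C) = ¬False = True
¬¬(A ∧ C) = ¬True = False
C ∨ A = False ∨ True = True
¬(C ∨ A) = ¬True = False
¬¬(A ∧ C) ∨ ¬(C ∨ A) = False ∨ False = False
¬(¬¬(A ∧ C) ∨ ¬(C ∨ A)) = ¬False = True
¬¬(¬¬(A ∧ C) ∨ ¬(C ∨ A)) = ¬True = False
¬¬(¬¬(A ∧ C) ∨ ¬(C ∨ A)) ∧ C = False ∧ False = False
A ∨ C = True ∨ False = True
(¬¬(¬¬(A ∧ C) ∨ ¬(C ∨ A)) ∧ C) ∨ (A ∨ C) = False ∨ True = True
¬((¬¬(¬¬(A ∧ C) ∨ ¬(C ∨ A)) ∧ C) ∨ (A ∨ C)) = ¬True = False
¬¬((A ∧ C) ∧ ¬(C ∧ A)) ∧ ¬((¬¬(¬¬(A ∧ C) ∨ ¬(C ∨ A)) ∧ C) ∨ (A ∨ C)) = False ∧ False = False
A ∨ C = True ∨ False = True
¬(A ∨ C) = ¬True = False
¬(A ∨ C) ∧ C = False ∧ False = False
A ∧ C = True ∧ False = False
(¬(A ∨ C) ∧ C) ∨ (A ∧ C) = False ∨ False = False
¬((¬(A ∨ C) ∧ C) ∨ (A ∧ C)) = ¬False = True
(¬¬((A ∧ C) ∧ ¬(C ∧ A)) ∧ ¬((¬¬(¬¬(A ∧ C) ∨ ¬(C ∨ A)) ∧ C) ∨ (A ∨ C))) ∨ ¬((¬(A ∨ C) ∧ C) ∨ (A ∧ C)) = False ∨ True = True
¬((¬¬((A ∧ C) ∧ ¬(C ∧ A)) ∧ ¬((¬¬(¬¬(A ∧ C) ∨ ¬(C ∨ A)) ∧ C) ∨ (A ∨ C))) ∨ ¬((¬(A ∨ C) ∧ C) ∨ (A ∧ C))) = ¬True = False
¬¬((¬¬((A ∧ C) ∧ ¬(C ∧ A)) ∧ ¬((¬¬(¬¬(A ∧ C) ∨ ¬(C ∨ A)) ∧ C) ∨ (A ∨ C))) ∨ ¬((¬(A ∨ C) ∧ C) ∨ (A ∧ C))) = ¬False = True

True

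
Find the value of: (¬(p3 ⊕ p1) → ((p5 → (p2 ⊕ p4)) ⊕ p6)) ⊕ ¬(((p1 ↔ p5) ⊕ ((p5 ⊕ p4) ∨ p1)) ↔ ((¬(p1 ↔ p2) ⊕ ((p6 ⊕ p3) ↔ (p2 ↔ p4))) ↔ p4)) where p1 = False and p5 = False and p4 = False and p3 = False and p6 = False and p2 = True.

True

p3 ⊕ p1 = False ⊕ False = False
¬(p3 ⊕ p1) = ¬False = True
p2 ⊕ p4 = True ⊕ False = True
p5 → (p2 ⊕ p4) = False → True = True
(p5 → (p2 ⊕ p4)) ⊕ p6 = True ⊕ False = True
¬(p3 ⊕ p1) → ((p5 → (p2 ⊕ p4)) ⊕ p6) = True → True = True
p1 ↔ p5 = False ↔ False = True
p5 ⊕ p4 = False ⊕ False = False
(p5 ⊕ p4) ∨ p1 = False ∨ False = False
(p1 ↔ p5) ⊕ ((p5 ⊕ p4) ∨ p1) = True ⊕ False = True
p1 ↔ p2 = False ↔ True = False
¬(p1 ↔ p2) = ¬False = True
p6 ⊕ p3 = False ⊕ False = False
p2 ↔ p4 = True ↔ False = False
(p6 ⊕ p3) ↔ (p2 ↔ p4) = False ↔ False = True
¬(p1 ↔ p2) ⊕ ((p6 ⊕ p3) ↔ (p2 ↔ p4)) = True ⊕ True = False
(¬(p1 ↔ p2) ⊕ ((p6 ⊕ p3) ↔ (p2 ↔ p4))) ↔ p4 = False ↔ False = True
((p1 ↔ p5) ⊕ ((p5 ⊕ p4) ∨ p1)) ↔ ((¬(p1 ↔ p2) ⊕ ((p6 ⊕ p3) ↔ (p2 ↔ p4))) ↔ p4) = True ↔ True = True
¬(((p1 ↔ p5) ⊕ ((p5 ⊕ p4) ∨ p1)) ↔ ((¬(p1 ↔ p2) ⊕ ((p6 ⊕ p3) ↔ (p2 ↔ p4))) ↔ p4)) = ¬True = False
(¬(p3 ⊕ p1) → ((p5 → (p2 ⊕ p4)) ⊕ p6)) ⊕ ¬(((p1 ↔ p5) ⊕ ((p5 ⊕ p4) ∨ p1)) ↔ ((¬(p1 ↔ p2) ⊕ ((p6 ⊕ p3) ↔ (p2 ↔ p4))) ↔ p4)) = True ⊕ False = True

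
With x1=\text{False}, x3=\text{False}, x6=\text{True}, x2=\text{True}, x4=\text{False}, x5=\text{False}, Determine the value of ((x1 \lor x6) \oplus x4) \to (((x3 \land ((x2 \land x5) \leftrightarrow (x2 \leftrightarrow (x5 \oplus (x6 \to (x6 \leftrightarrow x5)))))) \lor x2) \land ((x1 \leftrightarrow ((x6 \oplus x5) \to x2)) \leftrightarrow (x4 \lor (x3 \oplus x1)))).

\text{True}

x1 \lor x6 = \text{False} \lor \text{True} = \text{True}
(x1 \lor x6) \oplus x4 = \text{True} \oplus \text{False} = \text{True}
x2 \land x5 = \text{True} \land \text{False} = \text{False}
x6 \leftrightarrow x5 = \text{True} \leftrightarrow \text{False} = \text{False}
x6 \to (x6 \leftrightarrow x5) = \text{True} \to \text{False} = \text{False}
x5 \oplus (x6 \to (x6 \leftrightarrow x5)) = \text{False} \oplus \text{False} = \text{False}
x2 \leftrightarrow (x5 \oplus (x6 \to (x6 \leftrightarrow x5))) = \text{True} \leftrightarrow \text{False} = \text{False}
(x2 \land x5) \leftrightarrow (x2 \leftrightarrow (x5 \oplus (x6 \to (x6 \leftrightarrow x5)))) = \text{False} \leftrightarrow \text{False} = \text{True}
x3 \land ((x2 \land x5) \leftrightarrow (x2 \leftrightarrow (x5 \oplus (x6 \to (x6 \leftrightarrow x5))))) = \text{False} \land \text{True} = \text{False}
(x3 \land ((x2 \land x5) \leftrightarrow (x2 \leftrightarrow (x5 \oplus (x6 \to (x6 \leftrightarrow x5)))))) \lor x2 = \text{False} \lor \text{True} = \text{True}
x6 \oplus x5 = \text{True} \oplus \text{False} = \text{True}
(x6 \oplus x5) \to x2 = \text{True} \to \text{True} = \text{True}
x1 \leftrightarrow ((x6 \oplus x5) \to x2) = \text{False} \leftrightarrow \text{True} = \text{False}
x3 \oplus x1 = \text{False} \oplus \text{False} = \text{False}
x4 \lor (x3 \oplus x1) = \text{False} \lor \text{False} = \text{False}
(x1 \leftrightarrow ((x6 \oplus x5) \to x2)) \leftrightarrow (x4 \lor (x3 \oplus x1)) = \text{False} \leftrightarrow \text{False} = \text{True}
((x3 \land ((x2 \land x5) \leftrightarrow (x2 \leftrightarrow (x5 \oplus (x6 \to (x6 \leftrightarrow x5)))))) \lor x2) \land ((x1 \leftrightarrow ((x6 \oplus x5) \to x2)) \leftrightarrow (x4 \lor (x3 \oplus x1))) = \text{True} \land \text{True} = \text{True}
((x1 \lor x6) \oplus x4) \to (((x3 \land ((x2 \land x5) \leftrightarrow (x2 \leftrightarrow (x5 \oplus (x6 \to (x6 \leftrightarrow x5)))))) \lor x2) \land ((x1 \leftrightarrow ((x6 \oplus x5) \to x2)) \leftrightarrow (x4 \lor (x3 \oplus x1)))) = \text{True} \to \text{True} = \text{True}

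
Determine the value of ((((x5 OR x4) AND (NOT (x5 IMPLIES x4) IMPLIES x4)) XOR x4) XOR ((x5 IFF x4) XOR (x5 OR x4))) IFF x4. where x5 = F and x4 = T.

x5 OR x4 = F OR T = T
x5 IMPLIES x4 = F IMPLIES T = T
NOT (x5 IMPLIES x4) = NOT T = F
NOT (x5 IMPLIES x4) IMPLIES x4 = F IMPLIES T = T
(x5 OR x4) AND (NOT (x5 IMPLIES x4) IMPLIES x4) = T AND T = T
((x5 OR x4) AND (NOT (x5 IMPLIES x4) IMPLIES x4)) XOR x4 = T XOR T = F
x5 IFF x4 = F IFF T = F
x5 OR x4 = F OR T = T
(x5 IFF x4) XOR (x5 OR x4) = F XOR T = T
(((x5 OR x4) AND (NOT (x5 IMPLIES x4) IMPLIES x4)) XOR x4) XOR ((x5 IFF x4) XOR (x5 OR x4)) = F XOR T = T
((((x5 OR x4) AND (NOT (x5 IMPLIES x4) IMPLIES x4)) XOR x4) XOR ((x5 IFF x4) XOR (x5 OR x4))) IFF x4 = T IFF T = T

T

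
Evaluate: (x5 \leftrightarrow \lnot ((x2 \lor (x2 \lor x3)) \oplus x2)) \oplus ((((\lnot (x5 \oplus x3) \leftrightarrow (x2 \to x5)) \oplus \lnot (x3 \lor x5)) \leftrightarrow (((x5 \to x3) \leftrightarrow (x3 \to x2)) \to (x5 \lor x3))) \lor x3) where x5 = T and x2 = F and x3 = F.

x2 \lor x3 = F \lor F = F
x2 \lor (x2 \lor x3) = F \lor F = F
(x2 \lor (x2 \lor x3)) \oplus x2 = F \oplus F = F
\lnot ((x2 \lor (x2 \lor x3)) \oplus x2) = \lnot F = T
x5 \leftrightarrow \lnot ((x2 \lor (x2 \lor x3)) \oplus x2) = T \leftrightarrow T = T
x5 \oplus x3 = T \oplus F = T
\lnot (x5 \oplus x3) = \lnot T = F
x2 \to x5 = F \to T = T
\lnot (x5 \oplus x3) \leftrightarrow (x2 \to x5) = F \leftrightarrow T = F
x3 \lor x5 = F \lor T = T
\lnot (x3 \lor x5) = \lnot T = F
(\lnot (x5 \oplus x3) \leftrightarrow (x2 \to x5)) \oplus \lnot (x3 \lor x5) = F \oplus F = F
x5 \to x3 = T \to F = F
x3 \to x2 = F \to F = T
(x5 \to x3) \leftrightarrow (x3 \to x2) = F \leftrightarrow T = F
x5 \lor x3 = T \lor F = T
((x5 \to x3) \leftrightarrow (x3 \to x2)) \to (x5 \lor x3) = F \to T = T
((\lnot (x5 \oplus x3) \leftrightarrow (x2 \to x5)) \oplus \lnot (x3 \lor x5)) \leftrightarrow (((x5 \to x3) \leftrightarrow (x3 \to x2)) \to (x5 \lor x3)) = F \leftrightarrow T = F
(((\lnot (x5 \oplus x3) \leftrightarrow (x2 \to x5)) \oplus \lnot (x3 \lor x5)) \leftrightarrow (((x5 \to x3) \leftrightarrow (x3 \to x2)) \to (x5 \lor x3))) \lor x3 = F \lor F = F
(x5 \leftrightarrow \lnot ((x2 \lor (x2 \lor x3)) \oplus x2)) \oplus ((((\lnot (x5 \oplus x3) \leftrightarrow (x2 \to x5)) \oplus \lnot (x3 \lor x5)) \leftrightarrow (((x5 \to x3) \leftrightarrow (x3 \to x2)) \to (x5 \lor x3))) \lor x3) = T \oplus F = T

T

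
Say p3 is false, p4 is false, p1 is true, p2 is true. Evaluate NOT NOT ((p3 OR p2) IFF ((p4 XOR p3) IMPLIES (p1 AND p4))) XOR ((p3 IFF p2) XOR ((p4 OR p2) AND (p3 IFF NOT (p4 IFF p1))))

p3 OR p2 = F OR T = T
p4 XOR p3 = F XOR F = F
p1 AND p4 = T AND F = F
(p4 XOR p3) IMPLIES (p1 AND p4) = F IMPLIES F = T
(p3 OR p2) IFF ((p4 XOR p3) IMPLIES (p1 AND p4)) = T IFF T = T
NOT ((p3 OR p2) IFF ((p4 XOR p3) IMPLIES (p1 AND p4))) = NOT T = F
NOT NOT ((p3 OR p2) IFF ((p4 XOR p3) IMPLIES (p1 AND p4))) = NOT F = T
p3 IFF p2 = F IFF T = F
p4 OR p2 = F OR T = T
p4 IFF p1 = F IFF T = F
NOT (p4 IFF p1) = NOT F = T
p3 IFF NOT (p4 IFF p1) = F IFF T = F
(p4 OR p2) AND (p3 IFF NOT (p4 IFF p1)) = T AND F = F
(p3 IFF p2) XOR ((p4 OR p2) AND (p3 IFF NOT (p4 IFF p1))) = F XOR F = F
NOT NOT ((p3 OR p2) IFF ((p4 XOR p3) IMPLIES (p1 AND p4))) XOR ((p3 IFF p2) XOR ((p4 OR p2) AND (p3 IFF NOT (p4 IFF p1)))) = T XOR F = T

T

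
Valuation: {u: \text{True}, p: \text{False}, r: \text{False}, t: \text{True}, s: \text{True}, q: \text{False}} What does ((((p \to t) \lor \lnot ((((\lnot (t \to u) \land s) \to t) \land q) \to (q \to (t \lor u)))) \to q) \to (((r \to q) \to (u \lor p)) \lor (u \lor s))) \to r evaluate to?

\text{False}

p \to t = \text{False} \to \text{True} = \text{True}
t \to u = \text{True} \to \text{True} = \text{True}
\lnot (t \to u) = \lnot \text{True} = \text{False}
\lnot (t \to u) \land s = \text{False} \land \text{True} = \text{False}
(\lnot (t \to u) \land s) \to t = \text{False} \to \text{True} = \text{True}
((\lnot (t \to u) \land s) \to t) \land q = \text{True} \land \text{False} = \text{False}
t \lor u = \text{True} \lor \text{True} = \text{True}
q \to (t \lor u) = \text{False} \to \text{True} = \text{True}
(((\lnot (t \to u) \land s) \to t) \land q) \to (q \to (t \lor u)) = \text{False} \to \text{True} = \text{True}
\lnot ((((\lnot (t \to u) \land s) \to t) \land q) \to (q \to (t \lor u))) = \lnot \text{True} = \text{False}
(p \to t) \lor \lnot ((((\lnot (t \to u) \land s) \to t) \land q) \to (q \to (t \lor u))) = \text{True} \lor \text{False} = \text{True}
((p \to t) \lor \lnot ((((\lnot (t \to u) \land s) \to t) \land q) \to (q \to (t \lor u)))) \to q = \text{True} \to \text{False} = \text{False}
r \to q = \text{False} \to \text{False} = \text{True}
u \lor p = \text{True} \lor \text{False} = \text{True}
(r \to q) \to (u \lor p) = \text{True} \to \text{True} = \text{True}
u \lor s = \text{True} \lor \text{True} = \text{True}
((r \to q) \to (u \lor p)) \lor (u \lor s) = \text{True} \lor \text{True} = \text{True}
(((p \to t) \lor \lnot ((((\lnot (t \to u) \land s) \to t) \land q) \to (q \to (t \lor u)))) \to q) \to (((r \to q) \to (u \lor p)) \lor (u \lor s)) = \text{False} \to \text{True} = \text{True}
((((p \to t) \lor \lnot ((((\lnot (t \to u) \land s) \to t) \land q) \to (q \to (t \lor u)))) \to q) \to (((r \to q) \to (u \lor p)) \lor (u \lor s))) \to r = \text{True} \to \text{False} = \text{False}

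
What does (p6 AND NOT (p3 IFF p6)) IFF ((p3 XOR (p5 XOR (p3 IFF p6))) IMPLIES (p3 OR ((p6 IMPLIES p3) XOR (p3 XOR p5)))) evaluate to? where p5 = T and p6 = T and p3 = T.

F

p3 IFF p6 = T IFF T = T
NOT (p3 IFF p6) = NOT T = F
p6 AND NOT (p3 IFF p6) = T AND F = F
p3 IFF p6 = T IFF T = T
p5 XOR (p3 IFF p6) = T XOR T = F
p3 XOR (p5 XOR (p3 IFF p6)) = T XOR F = T
p6 IMPLIES p3 = T IMPLIES T = T
p3 XOR p5 = T XOR T = F
(p6 IMPLIES p3) XOR (p3 XOR p5) = T XOR F = T
p3 OR ((p6 IMPLIES p3) XOR (p3 XOR p5)) = T OR T = T
(p3 XOR (p5 XOR (p3 IFF p6))) IMPLIES (p3 OR ((p6 IMPLIES p3) XOR (p3 XOR p5))) = T IMPLIES T = T
(p6 AND NOT (p3 IFF p6)) IFF ((p3 XOR (p5 XOR (p3 IFF p6))) IMPLIES (p3 OR ((p6 IMPLIES p3) XOR (p3 XOR p5)))) = F IFF T = F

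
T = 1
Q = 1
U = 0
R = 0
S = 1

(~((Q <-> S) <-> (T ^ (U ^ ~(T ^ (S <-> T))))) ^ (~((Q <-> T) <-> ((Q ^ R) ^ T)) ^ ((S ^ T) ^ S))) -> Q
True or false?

Q <-> S = 1 <-> 1 = 1
S <-> T = 1 <-> 1 = 1
T ^ (S <-> T) = 1 ^ 1 = 0
~(T ^ (S <-> T)) = ~0 = 1
U ^ ~(T ^ (S <-> T)) = 0 ^ 1 = 1
T ^ (U ^ ~(T ^ (S <-> T))) = 1 ^ 1 = 0
(Q <-> S) <-> (T ^ (U ^ ~(T ^ (S <-> T)))) = 1 <-> 0 = 0
~((Q <-> S) <-> (T ^ (U ^ ~(T ^ (S <-> T))))) = ~0 = 1
Q <-> T = 1 <-> 1 = 1
Q ^ R = 1 ^ 0 = 1
(Q ^ R) ^ T = 1 ^ 1 = 0
(Q <-> T) <-> ((Q ^ R) ^ T) = 1 <-> 0 = 0
~((Q <-> T) <-> ((Q ^ R) ^ T)) = ~0 = 1
S ^ T = 1 ^ 1 = 0
(S ^ T) ^ S = 0 ^ 1 = 1
~((Q <-> T) <-> ((Q ^ R) ^ T)) ^ ((S ^ T) ^ S) = 1 ^ 1 = 0
~((Q <-> S) <-> (T ^ (U ^ ~(T ^ (S <-> T))))) ^ (~((Q <-> T) <-> ((Q ^ R) ^ T)) ^ ((S ^ T) ^ S)) = 1 ^ 0 = 1
(~((Q <-> S) <-> (T ^ (U ^ ~(T ^ (S <-> T))))) ^ (~((Q <-> T) <-> ((Q ^ R) ^ T)) ^ ((S ^ T) ^ S))) -> Q = 1 -> 1 = 1

1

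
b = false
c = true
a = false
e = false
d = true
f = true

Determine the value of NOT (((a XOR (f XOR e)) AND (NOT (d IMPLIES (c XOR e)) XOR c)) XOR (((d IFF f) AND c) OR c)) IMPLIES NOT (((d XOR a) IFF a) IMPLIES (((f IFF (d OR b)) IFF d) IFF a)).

f XOR e = true XOR false = true
a XOR (f XOR e) = false XOR true = true
c XOR e = true XOR false = true
d IMPLIES (c XOR e) = true IMPLIES true = true
NOT (d IMPLIES (c XOR e)) = NOT true = false
NOT (d IMPLIES (c XOR e)) XOR c = false XOR true = true
(a XOR (f XOR e)) AND (NOT (d IMPLIES (c XOR e)) XOR c) = true AND true = true
d IFF f = true IFF true = true
(d IFF f) AND c = true AND true = true
((d IFF f) AND c) OR c = true OR true = true
((a XOR (f XOR e)) AND (NOT (d IMPLIES (c XOR e)) XOR c)) XOR (((d IFF f) AND c) OR c) = true XOR true = false
NOT (((a XOR (f XOR e)) AND (NOT (d IMPLIES (c XOR e)) XOR c)) XOR (((d IFF f) AND c) OR c)) = NOT false = true
d XOR a = true XOR false = true
(d XOR a) IFF a = true IFF false = false
d OR b = true OR false = true
f IFF (d OR b) = true IFF true = true
(f IFF (d OR b)) IFF d = true IFF true = true
((f IFF (d OR b)) IFF d) IFF a = true IFF false = false
((d XOR a) IFF a) IMPLIES (((f IFF (d OR b)) IFF d) IFF a) = false IMPLIES false = true
NOT (((d XOR a) IFF a) IMPLIES (((f IFF (d OR b)) IFF d) IFF a)) = NOT true = false
NOT (((a XOR (f XOR e)) AND (NOT (d IMPLIES (c XOR e)) XOR c)) XOR (((d IFF f) AND c) OR c)) IMPLIES NOT (((d XOR a) IFF a) IMPLIES (((f IFF (d OR b)) IFF d) IFF a)) = true IMPLIES false = false

false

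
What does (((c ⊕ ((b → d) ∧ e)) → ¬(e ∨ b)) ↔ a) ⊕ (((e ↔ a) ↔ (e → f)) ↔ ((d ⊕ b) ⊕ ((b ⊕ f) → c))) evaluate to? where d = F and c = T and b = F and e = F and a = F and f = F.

Substituting d=F, c=T, b=F, e=F, a=F, f=F:
b → d = F → F = T
(b → d) ∧ e = T ∧ F = F
c ⊕ ((b → d) ∧ e) = T ⊕ F = T
e ∨ b = F ∨ F = F
¬(e ∨ b) = ¬F = T
(c ⊕ ((b → d) ∧ e)) → ¬(e ∨ b) = T → T = T
((c ⊕ ((b → d) ∧ e)) → ¬(e ∨ b)) ↔ a = T ↔ F = F
e ↔ a = F ↔ F = T
e → f = F → F = T
(e ↔ a) ↔ (e → f) = T ↔ T = T
d ⊕ b = F ⊕ F = F
b ⊕ f = F ⊕ F = F
(b ⊕ f) → c = F → T = T
(d ⊕ b) ⊕ ((b ⊕ f) → c) = F ⊕ T = T
((e ↔ a) ↔ (e → f)) ↔ ((d ⊕ b) ⊕ ((b ⊕ f) → c)) = T ↔ T = T
(((c ⊕ ((b → d) ∧ e)) → ¬(e ∨ b)) ↔ a) ⊕ (((e ↔ a) ↔ (e → f)) ↔ ((d ⊕ b) ⊕ ((b ⊕ f) → c))) = F ⊕ T = T

T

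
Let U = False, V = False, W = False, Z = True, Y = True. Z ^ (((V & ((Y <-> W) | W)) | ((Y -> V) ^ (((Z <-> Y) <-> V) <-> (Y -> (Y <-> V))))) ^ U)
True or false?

Y <-> W = True <-> False = False
(Y <-> W) | W = False | False = False
V & ((Y <-> W) | W) = False & False = False
Y -> V = True -> False = False
Z <-> Y = True <-> True = True
(Z <-> Y) <-> V = True <-> False = False
Y <-> V = True <-> False = False
Y -> (Y <-> V) = True -> False = False
((Z <-> Y) <-> V) <-> (Y -> (Y <-> V)) = False <-> False = True
(Y -> V) ^ (((Z <-> Y) <-> V) <-> (Y -> (Y <-> V))) = False ^ True = True
(V & ((Y <-> W) | W)) | ((Y -> V) ^ (((Z <-> Y) <-> V) <-> (Y -> (Y <-> V)))) = False | True = True
((V & ((Y <-> W) | W)) | ((Y -> V) ^ (((Z <-> Y) <-> V) <-> (Y -> (Y <-> V))))) ^ U = True ^ False = True
Z ^ (((V & ((Y <-> W) | W)) | ((Y -> V) ^ (((Z <-> Y) <-> V) <-> (Y -> (Y <-> V))))) ^ U) = True ^ True = False

False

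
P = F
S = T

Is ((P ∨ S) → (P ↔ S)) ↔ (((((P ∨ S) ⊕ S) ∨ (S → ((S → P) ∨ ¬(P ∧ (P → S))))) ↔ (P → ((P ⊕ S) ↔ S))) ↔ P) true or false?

T

P ∨ S = F ∨ T = T
P ↔ S = F ↔ T = F
(P ∨ S) → (P ↔ S) = T → F = F
P ∨ S = F ∨ T = T
(P ∨ S) ⊕ S = T ⊕ T = F
S → P = T → F = F
P → S = F → T = T
P ∧ (P → S) = F ∧ T = F
¬(P ∧ (P → S)) = ¬F = T
(S → P) ∨ ¬(P ∧ (P → S)) = F ∨ T = T
S → ((S → P) ∨ ¬(P ∧ (P → S))) = T → T = T
((P ∨ S) ⊕ S) ∨ (S → ((S → P) ∨ ¬(P ∧ (P → S)))) = F ∨ T = T
P ⊕ S = F ⊕ T = T
(P ⊕ S) ↔ S = T ↔ T = T
P → ((P ⊕ S) ↔ S) = F → T = T
(((P ∨ S) ⊕ S) ∨ (S → ((S → P) ∨ ¬(P ∧ (P → S))))) ↔ (P → ((P ⊕ S) ↔ S)) = T ↔ T = T
((((P ∨ S) ⊕ S) ∨ (S → ((S → P) ∨ ¬(P ∧ (P → S))))) ↔ (P → ((P ⊕ S) ↔ S))) ↔ P = T ↔ F = F
((P ∨ S) → (P ↔ S)) ↔ (((((P ∨ S) ⊕ S) ∨ (S → ((S → P) ∨ ¬(P ∧ (P → S))))) ↔ (P → ((P ⊕ S) ↔ S))) ↔ P) = F ↔ F = T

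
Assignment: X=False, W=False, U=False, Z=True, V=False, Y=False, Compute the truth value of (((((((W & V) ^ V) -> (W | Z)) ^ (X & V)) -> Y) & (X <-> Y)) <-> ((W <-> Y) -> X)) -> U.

W & V = False & False = False
(W & V) ^ V = False ^ False = False
W | Z = False | True = True
((W & V) ^ V) -> (W | Z) = False -> True = True
X & V = False & False = False
(((W & V) ^ V) -> (W | Z)) ^ (X & V) = True ^ False = True
((((W & V) ^ V) -> (W | Z)) ^ (X & V)) -> Y = True -> False = False
X <-> Y = False <-> False = True
(((((W & V) ^ V) -> (W | Z)) ^ (X & V)) -> Y) & (X <-> Y) = False & True = False
W <-> Y = False <-> False = True
(W <-> Y) -> X = True -> False = False
((((((W & V) ^ V) -> (W | Z)) ^ (X & V)) -> Y) & (X <-> Y)) <-> ((W <-> Y) -> X) = False <-> False = True
(((((((W & V) ^ V) -> (W | Z)) ^ (X & V)) -> Y) & (X <-> Y)) <-> ((W <-> Y) -> X)) -> U = True -> False = False

False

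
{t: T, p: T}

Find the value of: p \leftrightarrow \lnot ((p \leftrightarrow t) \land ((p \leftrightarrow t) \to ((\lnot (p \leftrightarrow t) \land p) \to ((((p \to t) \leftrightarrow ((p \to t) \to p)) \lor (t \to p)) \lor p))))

F

p \leftrightarrow t = T \leftrightarrow T = T
p \leftrightarrow t = T \leftrightarrow T = T
p \leftrightarrow t = T \leftrightarrow T = T
\lnot (p \leftrightarrow t) = \lnot T = F
\lnot (p \leftrightarrow t) \land p = F \land T = F
p \to t = T \to T = T
p \to t = T \to T = T
(p \to t) \to p = T \to T = T
(p \to t) \leftrightarrow ((p \to t) \to p) = T \leftrightarrow T = T
t \to p = T \to T = T
((p \to t) \leftrightarrow ((p \to t) \to p)) \lor (t \to p) = T \lor T = T
(((p \to t) \leftrightarrow ((p \to t) \to p)) \lor (t \to p)) \lor p = T \lor T = T
(\lnot (p \leftrightarrow t) \land p) \to ((((p \to t) \leftrightarrow ((p \to t) \to p)) \lor (t \to p)) \lor p) = F \to T = T
(p \leftrightarrow t) \to ((\lnot (p \leftrightarrow t) \land p) \to ((((p \to t) \leftrightarrow ((p \to t) \to p)) \lor (t \to p)) \lor p)) = T \to T = T
(p \leftrightarrow t) \land ((p \leftrightarrow t) \to ((\lnot (p \leftrightarrow t) \land p) \to ((((p \to t) \leftrightarrow ((p \to t) \to p)) \lor (t \to p)) \lor p))) = T \land T = T
\lnot ((p \leftrightarrow t) \land ((p \leftrightarrow t) \to ((\lnot (p \leftrightarrow t) \land p) \to ((((p \to t) \leftrightarrow ((p \to t) \to p)) \lor (t \to p)) \lor p)))) = \lnot T = F
p \leftrightarrow \lnot ((p \leftrightarrow t) \land ((p \leftrightarrow t) \to ((\lnot (p \leftrightarrow t) \land p) \to ((((p \to t) \leftrightarrow ((p \to t) \to p)) \lor (t \to p)) \lor p)))) = T \leftrightarrow F = F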